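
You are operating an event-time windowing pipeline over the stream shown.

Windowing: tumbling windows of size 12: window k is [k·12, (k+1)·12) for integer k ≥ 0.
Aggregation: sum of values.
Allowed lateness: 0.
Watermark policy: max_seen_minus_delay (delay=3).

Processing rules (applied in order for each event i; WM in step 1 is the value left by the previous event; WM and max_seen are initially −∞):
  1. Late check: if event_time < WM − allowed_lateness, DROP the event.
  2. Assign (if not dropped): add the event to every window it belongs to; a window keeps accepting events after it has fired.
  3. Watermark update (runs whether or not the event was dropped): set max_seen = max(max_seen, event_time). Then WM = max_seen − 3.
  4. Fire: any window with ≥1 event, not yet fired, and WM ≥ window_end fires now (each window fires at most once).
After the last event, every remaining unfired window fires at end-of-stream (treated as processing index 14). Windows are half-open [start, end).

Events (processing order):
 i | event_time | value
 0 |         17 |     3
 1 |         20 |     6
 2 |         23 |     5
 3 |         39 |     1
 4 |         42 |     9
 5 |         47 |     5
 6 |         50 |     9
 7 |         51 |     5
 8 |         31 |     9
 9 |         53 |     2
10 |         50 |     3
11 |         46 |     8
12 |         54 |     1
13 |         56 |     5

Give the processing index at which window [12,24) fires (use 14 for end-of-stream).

i=0 t=17 v=3: → [12,24); WM=14
i=1 t=20 v=6: → [12,24); WM=17
i=2 t=23 v=5: → [12,24); WM=20
i=3 t=39 v=1: → [36,48); WM=36; [12,24) fires=14
i=4 t=42 v=9: → [36,48); WM=39
i=5 t=47 v=5: → [36,48); WM=44
i=6 t=50 v=9: → [48,60); WM=47
i=7 t=51 v=5: → [48,60); WM=48; [36,48) fires=15
i=8 t=31 v=9: DROP (t<48-0); WM=48
i=9 t=53 v=2: → [48,60); WM=50
i=10 t=50 v=3: → [48,60); WM=50
i=11 t=46 v=8: DROP (t<50-0); WM=50
i=12 t=54 v=1: → [48,60); WM=51
i=13 t=56 v=5: → [48,60); WM=53

3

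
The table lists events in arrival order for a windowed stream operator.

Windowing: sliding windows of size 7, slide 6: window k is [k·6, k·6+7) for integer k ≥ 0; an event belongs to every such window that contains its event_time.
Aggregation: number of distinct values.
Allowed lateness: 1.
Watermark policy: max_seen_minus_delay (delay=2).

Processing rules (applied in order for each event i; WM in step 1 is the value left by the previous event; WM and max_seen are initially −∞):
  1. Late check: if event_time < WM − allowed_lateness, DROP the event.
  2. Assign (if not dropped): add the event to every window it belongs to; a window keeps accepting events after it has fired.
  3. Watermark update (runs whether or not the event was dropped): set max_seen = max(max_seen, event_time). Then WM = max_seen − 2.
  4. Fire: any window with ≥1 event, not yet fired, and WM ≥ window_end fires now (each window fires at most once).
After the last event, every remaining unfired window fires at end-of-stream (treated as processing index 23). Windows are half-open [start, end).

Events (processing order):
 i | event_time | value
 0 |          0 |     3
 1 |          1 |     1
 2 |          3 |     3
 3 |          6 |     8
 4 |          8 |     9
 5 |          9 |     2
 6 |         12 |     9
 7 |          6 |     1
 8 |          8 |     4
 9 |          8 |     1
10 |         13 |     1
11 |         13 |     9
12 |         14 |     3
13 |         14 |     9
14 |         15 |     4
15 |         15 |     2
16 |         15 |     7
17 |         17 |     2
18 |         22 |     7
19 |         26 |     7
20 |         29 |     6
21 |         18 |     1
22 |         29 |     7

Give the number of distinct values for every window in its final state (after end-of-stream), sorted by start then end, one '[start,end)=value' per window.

i=0 t=0 v=3: → [0,7); WM=-2
i=1 t=1 v=1: → [0,7); WM=-1
i=2 t=3 v=3: → [0,7); WM=1
i=3 t=6 v=8: → [6,13),[0,7); WM=4
i=4 t=8 v=9: → [6,13); WM=6
i=5 t=9 v=2: → [6,13); WM=7; [0,7) fires=3
i=6 t=12 v=9: → [12,19),[6,13); WM=10
i=7 t=6 v=1: DROP (t<10-1); WM=10
i=8 t=8 v=4: DROP (t<10-1); WM=10
i=9 t=8 v=1: DROP (t<10-1); WM=10
i=10 t=13 v=1: → [12,19); WM=11
i=11 t=13 v=9: → [12,19); WM=11
i=12 t=14 v=3: → [12,19); WM=12
i=13 t=14 v=9: → [12,19); WM=12
i=14 t=15 v=4: → [12,19); WM=13; [6,13) fires=3
i=15 t=15 v=2: → [12,19); WM=13
i=16 t=15 v=7: → [12,19); WM=13
i=17 t=17 v=2: → [12,19); WM=15
i=18 t=22 v=7: → [18,25); WM=20; [12,19) fires=6
i=19 t=26 v=7: → [24,31); WM=24
i=20 t=29 v=6: → [24,31); WM=27; [18,25) fires=1
i=21 t=18 v=1: DROP (t<27-1); WM=27
i=22 t=29 v=7: → [24,31); WM=27

[0,7)=3 [6,13)=3 [12,19)=6 [18,25)=1 [24,31)=2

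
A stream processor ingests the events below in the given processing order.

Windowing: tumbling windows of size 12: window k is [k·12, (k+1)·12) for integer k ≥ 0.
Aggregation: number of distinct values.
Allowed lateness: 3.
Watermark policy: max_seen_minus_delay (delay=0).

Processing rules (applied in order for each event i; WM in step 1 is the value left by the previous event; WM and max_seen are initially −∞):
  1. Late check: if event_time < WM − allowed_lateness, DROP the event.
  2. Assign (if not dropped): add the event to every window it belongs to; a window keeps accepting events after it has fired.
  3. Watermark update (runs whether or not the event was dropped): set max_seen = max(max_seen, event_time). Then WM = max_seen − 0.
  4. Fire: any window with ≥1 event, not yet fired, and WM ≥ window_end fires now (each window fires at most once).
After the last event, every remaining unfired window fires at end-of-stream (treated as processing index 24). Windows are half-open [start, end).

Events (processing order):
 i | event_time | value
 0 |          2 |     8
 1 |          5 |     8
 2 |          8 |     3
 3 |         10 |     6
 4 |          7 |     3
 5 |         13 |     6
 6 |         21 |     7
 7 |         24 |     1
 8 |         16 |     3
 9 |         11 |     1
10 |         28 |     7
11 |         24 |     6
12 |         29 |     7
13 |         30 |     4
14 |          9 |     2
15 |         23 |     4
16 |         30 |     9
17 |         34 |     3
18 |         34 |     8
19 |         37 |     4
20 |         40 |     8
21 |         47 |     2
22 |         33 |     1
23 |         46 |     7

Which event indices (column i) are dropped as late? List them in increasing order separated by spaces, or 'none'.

i=0 t=2 v=8: → [0,12); WM=2
i=1 t=5 v=8: → [0,12); WM=5
i=2 t=8 v=3: → [0,12); WM=8
i=3 t=10 v=6: → [0,12); WM=10
i=4 t=7 v=3: → [0,12); WM=10
i=5 t=13 v=6: → [12,24); WM=13; [0,12) fires=3
i=6 t=21 v=7: → [12,24); WM=21
i=7 t=24 v=1: → [24,36); WM=24; [12,24) fires=2
i=8 t=16 v=3: DROP (t<24-3); WM=24
i=9 t=11 v=1: DROP (t<24-3); WM=24
i=10 t=28 v=7: → [24,36); WM=28
i=11 t=24 v=6: DROP (t<28-3); WM=28
i=12 t=29 v=7: → [24,36); WM=29
i=13 t=30 v=4: → [24,36); WM=30
i=14 t=9 v=2: DROP (t<30-3); WM=30
i=15 t=23 v=4: DROP (t<30-3); WM=30
i=16 t=30 v=9: → [24,36); WM=30
i=17 t=34 v=3: → [24,36); WM=34
i=18 t=34 v=8: → [24,36); WM=34
i=19 t=37 v=4: → [36,48); WM=37; [24,36) fires=6
i=20 t=40 v=8: → [36,48); WM=40
i=21 t=47 v=2: → [36,48); WM=47
i=22 t=33 v=1: DROP (t<47-3); WM=47
i=23 t=46 v=7: → [36,48); WM=47

8 9 11 14 15 22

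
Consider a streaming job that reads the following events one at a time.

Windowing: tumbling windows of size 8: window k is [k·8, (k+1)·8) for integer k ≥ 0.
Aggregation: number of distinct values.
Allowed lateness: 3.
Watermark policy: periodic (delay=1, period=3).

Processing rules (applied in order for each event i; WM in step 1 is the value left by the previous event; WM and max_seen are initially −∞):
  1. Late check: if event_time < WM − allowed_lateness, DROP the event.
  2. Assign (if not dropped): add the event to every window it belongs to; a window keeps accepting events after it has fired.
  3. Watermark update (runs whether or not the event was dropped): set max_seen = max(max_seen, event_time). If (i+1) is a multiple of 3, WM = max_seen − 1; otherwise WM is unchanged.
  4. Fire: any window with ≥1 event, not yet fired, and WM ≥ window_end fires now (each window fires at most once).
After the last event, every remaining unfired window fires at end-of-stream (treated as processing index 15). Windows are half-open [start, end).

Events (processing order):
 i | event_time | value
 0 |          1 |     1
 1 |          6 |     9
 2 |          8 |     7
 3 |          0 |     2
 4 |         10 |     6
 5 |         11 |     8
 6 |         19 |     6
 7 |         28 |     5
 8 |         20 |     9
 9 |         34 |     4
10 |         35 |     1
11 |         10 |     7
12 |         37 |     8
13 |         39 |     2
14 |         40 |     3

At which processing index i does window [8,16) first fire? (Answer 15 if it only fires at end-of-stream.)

8

i=0 t=1 v=1: → [0,8); WM=−∞
i=1 t=6 v=9: → [0,8); WM=−∞
i=2 t=8 v=7: → [8,16); WM=7
i=3 t=0 v=2: DROP (t<7-3); WM=7
i=4 t=10 v=6: → [8,16); WM=7
i=5 t=11 v=8: → [8,16); WM=10; [0,8) fires=2
i=6 t=19 v=6: → [16,24); WM=10
i=7 t=28 v=5: → [24,32); WM=10
i=8 t=20 v=9: → [16,24); WM=27; [8,16) fires=3 [16,24) fires=2
i=9 t=34 v=4: → [32,40); WM=27
i=10 t=35 v=1: → [32,40); WM=27
i=11 t=10 v=7: DROP (t<27-3); WM=34; [24,32) fires=1
i=12 t=37 v=8: → [32,40); WM=34
i=13 t=39 v=2: → [32,40); WM=34
i=14 t=40 v=3: → [40,48); WM=39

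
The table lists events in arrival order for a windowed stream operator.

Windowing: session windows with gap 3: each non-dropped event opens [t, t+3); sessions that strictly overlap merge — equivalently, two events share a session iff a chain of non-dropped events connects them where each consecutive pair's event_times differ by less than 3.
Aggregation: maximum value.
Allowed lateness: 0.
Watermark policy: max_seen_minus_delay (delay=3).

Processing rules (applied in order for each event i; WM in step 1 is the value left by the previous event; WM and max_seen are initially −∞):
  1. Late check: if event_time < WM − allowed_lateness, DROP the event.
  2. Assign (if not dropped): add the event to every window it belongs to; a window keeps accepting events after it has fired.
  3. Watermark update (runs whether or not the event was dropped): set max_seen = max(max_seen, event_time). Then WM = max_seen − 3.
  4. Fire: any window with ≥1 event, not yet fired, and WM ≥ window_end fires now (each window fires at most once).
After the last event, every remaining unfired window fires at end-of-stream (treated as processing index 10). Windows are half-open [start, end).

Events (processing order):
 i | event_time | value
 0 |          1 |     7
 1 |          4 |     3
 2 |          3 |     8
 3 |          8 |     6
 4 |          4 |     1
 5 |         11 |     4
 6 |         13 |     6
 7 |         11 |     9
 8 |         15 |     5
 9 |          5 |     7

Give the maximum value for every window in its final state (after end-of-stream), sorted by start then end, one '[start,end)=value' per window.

i=0 t=1 v=7: → [1,4); WM=-2
i=1 t=4 v=3: → [4,7); WM=1
i=2 t=3 v=8: → [1,7); WM=1
i=3 t=8 v=6: → [8,11); WM=5
i=4 t=4 v=1: DROP (t<5-0); WM=5
i=5 t=11 v=4: → [11,14); WM=8
i=6 t=13 v=6: → [11,16); WM=10
i=7 t=11 v=9: → [11,16); WM=10
i=8 t=15 v=5: → [11,18); WM=12
i=9 t=5 v=7: DROP (t<12-0); WM=12

[1,7)=8 [8,11)=6 [11,18)=9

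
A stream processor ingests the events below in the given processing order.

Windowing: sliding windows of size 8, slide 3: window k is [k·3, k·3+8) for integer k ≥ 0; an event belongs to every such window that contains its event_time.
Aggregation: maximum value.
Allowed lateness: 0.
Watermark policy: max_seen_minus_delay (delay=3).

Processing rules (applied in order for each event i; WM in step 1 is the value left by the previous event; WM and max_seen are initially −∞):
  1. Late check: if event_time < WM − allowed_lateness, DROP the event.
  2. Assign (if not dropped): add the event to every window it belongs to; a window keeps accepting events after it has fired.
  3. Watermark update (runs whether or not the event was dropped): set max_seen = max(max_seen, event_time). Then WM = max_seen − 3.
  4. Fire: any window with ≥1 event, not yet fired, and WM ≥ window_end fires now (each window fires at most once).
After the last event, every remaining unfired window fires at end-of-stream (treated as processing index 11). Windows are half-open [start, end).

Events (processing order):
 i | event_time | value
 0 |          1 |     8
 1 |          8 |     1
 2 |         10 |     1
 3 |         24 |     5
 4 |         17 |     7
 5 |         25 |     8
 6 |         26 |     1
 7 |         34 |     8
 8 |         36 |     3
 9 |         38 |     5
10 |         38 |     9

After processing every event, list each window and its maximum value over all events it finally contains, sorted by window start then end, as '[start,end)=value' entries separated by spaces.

i=0 t=1 v=8: → [0,8); WM=-2
i=1 t=8 v=1: → [6,14),[3,11); WM=5
i=2 t=10 v=1: → [9,17),[6,14),[3,11); WM=7
i=3 t=24 v=5: → [24,32),[21,29),[18,26); WM=21; [0,8) fires=8 [3,11) fires=1 [6,14) fires=1 [9,17) fires=1
i=4 t=17 v=7: DROP (t<21-0); WM=21
i=5 t=25 v=8: → [24,32),[21,29),[18,26); WM=22
i=6 t=26 v=1: → [24,32),[21,29); WM=23
i=7 t=34 v=8: → [33,41),[30,38),[27,35); WM=31; [18,26) fires=8 [21,29) fires=8
i=8 t=36 v=3: → [36,44),[33,41),[30,38); WM=33; [24,32) fires=8
i=9 t=38 v=5: → [36,44),[33,41); WM=35; [27,35) fires=8
i=10 t=38 v=9: → [36,44),[33,41); WM=35

[0,8)=8 [3,11)=1 [6,14)=1 [9,17)=1 [18,26)=8 [21,29)=8 [24,32)=8 [27,35)=8 [30,38)=8 [33,41)=9 [36,44)=9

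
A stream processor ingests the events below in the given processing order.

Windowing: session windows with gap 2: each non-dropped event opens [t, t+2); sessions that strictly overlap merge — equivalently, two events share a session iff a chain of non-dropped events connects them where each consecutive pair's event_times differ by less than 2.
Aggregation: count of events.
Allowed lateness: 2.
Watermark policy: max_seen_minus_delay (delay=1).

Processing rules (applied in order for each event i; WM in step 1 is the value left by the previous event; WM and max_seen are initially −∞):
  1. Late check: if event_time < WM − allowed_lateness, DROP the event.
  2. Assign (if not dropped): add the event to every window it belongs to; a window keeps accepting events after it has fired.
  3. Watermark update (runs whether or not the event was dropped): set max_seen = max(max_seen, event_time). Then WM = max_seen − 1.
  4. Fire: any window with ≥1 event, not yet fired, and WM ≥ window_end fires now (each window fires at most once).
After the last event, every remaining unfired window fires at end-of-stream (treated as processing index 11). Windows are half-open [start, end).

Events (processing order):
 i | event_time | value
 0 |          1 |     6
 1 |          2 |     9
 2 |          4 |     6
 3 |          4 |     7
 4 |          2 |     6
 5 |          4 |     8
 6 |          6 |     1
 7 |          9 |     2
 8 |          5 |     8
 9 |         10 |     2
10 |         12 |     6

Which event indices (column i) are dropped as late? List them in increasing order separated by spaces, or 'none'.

i=0 t=1 v=6: → [1,3); WM=0
i=1 t=2 v=9: → [1,4); WM=1
i=2 t=4 v=6: → [4,6); WM=3
i=3 t=4 v=7: → [4,6); WM=3
i=4 t=2 v=6: → [1,4); WM=3
i=5 t=4 v=8: → [4,6); WM=3
i=6 t=6 v=1: → [6,8); WM=5
i=7 t=9 v=2: → [9,11); WM=8
i=8 t=5 v=8: DROP (t<8-2); WM=8
i=9 t=10 v=2: → [9,12); WM=9
i=10 t=12 v=6: → [12,14); WM=11

8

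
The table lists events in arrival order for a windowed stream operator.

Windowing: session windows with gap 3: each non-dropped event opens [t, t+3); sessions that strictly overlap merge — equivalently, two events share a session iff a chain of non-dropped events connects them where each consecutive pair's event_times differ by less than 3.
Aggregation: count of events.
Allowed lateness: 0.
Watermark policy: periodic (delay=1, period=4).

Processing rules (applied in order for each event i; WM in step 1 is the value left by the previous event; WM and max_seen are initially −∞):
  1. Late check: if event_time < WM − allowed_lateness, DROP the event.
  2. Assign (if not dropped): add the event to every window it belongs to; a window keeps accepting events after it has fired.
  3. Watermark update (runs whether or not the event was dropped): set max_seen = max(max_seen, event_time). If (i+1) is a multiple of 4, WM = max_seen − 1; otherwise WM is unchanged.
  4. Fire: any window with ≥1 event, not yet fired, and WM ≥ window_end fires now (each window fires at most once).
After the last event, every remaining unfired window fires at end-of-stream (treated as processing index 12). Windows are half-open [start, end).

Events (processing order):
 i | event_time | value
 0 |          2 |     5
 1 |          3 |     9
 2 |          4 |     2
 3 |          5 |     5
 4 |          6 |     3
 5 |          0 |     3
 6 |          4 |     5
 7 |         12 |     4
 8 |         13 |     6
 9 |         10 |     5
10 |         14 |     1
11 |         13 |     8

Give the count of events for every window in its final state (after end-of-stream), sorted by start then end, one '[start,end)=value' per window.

i=0 t=2 v=5: → [2,5); WM=−∞
i=1 t=3 v=9: → [2,6); WM=−∞
i=2 t=4 v=2: → [2,7); WM=−∞
i=3 t=5 v=5: → [2,8); WM=4
i=4 t=6 v=3: → [2,9); WM=4
i=5 t=0 v=3: DROP (t<4-0); WM=4
i=6 t=4 v=5: → [2,9); WM=4
i=7 t=12 v=4: → [12,15); WM=11
i=8 t=13 v=6: → [12,16); WM=11
i=9 t=10 v=5: DROP (t<11-0); WM=11
i=10 t=14 v=1: → [12,17); WM=11
i=11 t=13 v=8: → [12,17); WM=13

[2,9)=6 [12,17)=4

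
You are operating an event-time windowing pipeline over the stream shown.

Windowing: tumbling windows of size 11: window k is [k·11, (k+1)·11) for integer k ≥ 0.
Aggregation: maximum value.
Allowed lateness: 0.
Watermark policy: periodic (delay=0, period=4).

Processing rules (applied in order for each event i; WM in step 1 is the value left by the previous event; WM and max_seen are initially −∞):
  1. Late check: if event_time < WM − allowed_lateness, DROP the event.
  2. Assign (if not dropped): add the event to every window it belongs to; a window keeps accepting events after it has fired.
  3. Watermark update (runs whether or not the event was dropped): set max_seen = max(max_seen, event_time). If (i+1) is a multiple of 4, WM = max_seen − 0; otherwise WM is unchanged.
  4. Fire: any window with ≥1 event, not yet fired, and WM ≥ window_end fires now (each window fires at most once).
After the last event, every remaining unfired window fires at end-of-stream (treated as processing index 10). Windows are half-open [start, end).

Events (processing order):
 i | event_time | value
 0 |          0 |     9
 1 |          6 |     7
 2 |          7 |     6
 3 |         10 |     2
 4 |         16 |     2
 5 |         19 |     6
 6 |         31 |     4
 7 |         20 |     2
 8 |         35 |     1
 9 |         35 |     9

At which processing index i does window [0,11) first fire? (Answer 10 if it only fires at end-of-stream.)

7

i=0 t=0 v=9: → [0,11); WM=−∞
i=1 t=6 v=7: → [0,11); WM=−∞
i=2 t=7 v=6: → [0,11); WM=−∞
i=3 t=10 v=2: → [0,11); WM=10
i=4 t=16 v=2: → [11,22); WM=10
i=5 t=19 v=6: → [11,22); WM=10
i=6 t=31 v=4: → [22,33); WM=10
i=7 t=20 v=2: → [11,22); WM=31; [0,11) fires=9 [11,22) fires=6
i=8 t=35 v=1: → [33,44); WM=31
i=9 t=35 v=9: → [33,44); WM=31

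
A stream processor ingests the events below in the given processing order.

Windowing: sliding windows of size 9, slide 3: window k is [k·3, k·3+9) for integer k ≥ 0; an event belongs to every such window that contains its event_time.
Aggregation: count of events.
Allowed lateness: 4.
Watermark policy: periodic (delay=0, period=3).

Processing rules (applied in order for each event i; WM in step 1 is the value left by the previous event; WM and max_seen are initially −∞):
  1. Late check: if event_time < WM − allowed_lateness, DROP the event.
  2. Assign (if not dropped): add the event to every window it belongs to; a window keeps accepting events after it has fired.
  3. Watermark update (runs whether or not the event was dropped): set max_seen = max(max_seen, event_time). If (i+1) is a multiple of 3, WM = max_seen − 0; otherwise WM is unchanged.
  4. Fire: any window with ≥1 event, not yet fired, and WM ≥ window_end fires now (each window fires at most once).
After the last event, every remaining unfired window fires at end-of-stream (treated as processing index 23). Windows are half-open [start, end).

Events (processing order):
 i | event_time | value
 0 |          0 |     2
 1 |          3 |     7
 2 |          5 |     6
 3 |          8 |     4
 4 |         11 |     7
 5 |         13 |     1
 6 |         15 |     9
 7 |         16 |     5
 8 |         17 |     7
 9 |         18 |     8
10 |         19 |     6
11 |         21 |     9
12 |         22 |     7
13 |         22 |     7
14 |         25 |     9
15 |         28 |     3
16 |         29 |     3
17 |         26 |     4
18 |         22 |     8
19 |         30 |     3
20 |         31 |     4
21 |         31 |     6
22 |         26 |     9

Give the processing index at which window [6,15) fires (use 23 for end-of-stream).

i=0 t=0 v=2: → [0,9); WM=−∞
i=1 t=3 v=7: → [3,12),[0,9); WM=−∞
i=2 t=5 v=6: → [3,12),[0,9); WM=5
i=3 t=8 v=4: → [6,15),[3,12),[0,9); WM=5
i=4 t=11 v=7: → [9,18),[6,15),[3,12); WM=5
i=5 t=13 v=1: → [12,21),[9,18),[6,15); WM=13; [0,9) fires=4 [3,12) fires=4
i=6 t=15 v=9: → [15,24),[12,21),[9,18); WM=13
i=7 t=16 v=5: → [15,24),[12,21),[9,18); WM=13
i=8 t=17 v=7: → [15,24),[12,21),[9,18); WM=17; [6,15) fires=3
i=9 t=18 v=8: → [18,27),[15,24),[12,21); WM=17
i=10 t=19 v=6: → [18,27),[15,24),[12,21); WM=17
i=11 t=21 v=9: → [21,30),[18,27),[15,24); WM=21; [9,18) fires=5 [12,21) fires=6
i=12 t=22 v=7: → [21,30),[18,27),[15,24); WM=21
i=13 t=22 v=7: → [21,30),[18,27),[15,24); WM=21
i=14 t=25 v=9: → [24,33),[21,30),[18,27); WM=25; [15,24) fires=8
i=15 t=28 v=3: → [27,36),[24,33),[21,30); WM=25
i=16 t=29 v=3: → [27,36),[24,33),[21,30); WM=25
i=17 t=26 v=4: → [24,33),[21,30),[18,27); WM=29; [18,27) fires=7
i=18 t=22 v=8: DROP (t<29-4); WM=29
i=19 t=30 v=3: → [30,39),[27,36),[24,33); WM=29
i=20 t=31 v=4: → [30,39),[27,36),[24,33); WM=31; [21,30) fires=7
i=21 t=31 v=6: → [30,39),[27,36),[24,33); WM=31
i=22 t=26 v=9: DROP (t<31-4); WM=31

8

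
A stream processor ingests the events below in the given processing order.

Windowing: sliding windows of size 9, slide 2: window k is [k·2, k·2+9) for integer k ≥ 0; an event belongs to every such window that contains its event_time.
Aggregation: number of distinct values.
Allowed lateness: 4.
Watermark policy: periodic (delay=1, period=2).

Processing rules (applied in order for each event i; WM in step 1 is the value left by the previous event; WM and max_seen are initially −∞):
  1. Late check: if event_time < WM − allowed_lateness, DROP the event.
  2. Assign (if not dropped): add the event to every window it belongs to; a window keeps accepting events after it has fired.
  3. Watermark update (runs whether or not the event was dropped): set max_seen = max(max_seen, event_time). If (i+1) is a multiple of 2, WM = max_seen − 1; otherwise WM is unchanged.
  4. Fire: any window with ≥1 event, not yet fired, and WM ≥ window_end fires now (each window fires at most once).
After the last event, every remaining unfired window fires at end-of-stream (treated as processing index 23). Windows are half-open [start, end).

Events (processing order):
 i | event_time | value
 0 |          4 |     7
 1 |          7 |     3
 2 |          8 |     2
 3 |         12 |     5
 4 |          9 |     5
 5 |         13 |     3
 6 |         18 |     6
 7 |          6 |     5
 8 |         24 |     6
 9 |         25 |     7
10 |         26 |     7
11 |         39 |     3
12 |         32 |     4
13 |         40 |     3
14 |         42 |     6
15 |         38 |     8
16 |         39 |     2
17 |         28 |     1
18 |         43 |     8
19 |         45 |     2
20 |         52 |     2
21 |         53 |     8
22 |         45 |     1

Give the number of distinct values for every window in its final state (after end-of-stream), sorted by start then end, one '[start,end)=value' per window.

i=0 t=4 v=7: → [4,13),[2,11),[0,9); WM=−∞
i=1 t=7 v=3: → [6,15),[4,13),[2,11),[0,9); WM=6
i=2 t=8 v=2: → [8,17),[6,15),[4,13),[2,11),[0,9); WM=6
i=3 t=12 v=5: → [12,21),[10,19),[8,17),[6,15),[4,13); WM=11; [0,9) fires=3 [2,11) fires=3
i=4 t=9 v=5: → [8,17),[6,15),[4,13),[2,11); WM=11
i=5 t=13 v=3: → [12,21),[10,19),[8,17),[6,15); WM=12
i=6 t=18 v=6: → [18,27),[16,25),[14,23),[12,21),[10,19); WM=12
i=7 t=6 v=5: DROP (t<12-4); WM=17; [4,13) fires=4 [6,15) fires=3 [8,17) fires=3
i=8 t=24 v=6: → [24,33),[22,31),[20,29),[18,27),[16,25); WM=17
i=9 t=25 v=7: → [24,33),[22,31),[20,29),[18,27); WM=24; [10,19) fires=3 [12,21) fires=3 [14,23) fires=1
i=10 t=26 v=7: → [26,35),[24,33),[22,31),[20,29),[18,27); WM=24
i=11 t=39 v=3: → [38,47),[36,45),[34,43),[32,41); WM=38; [16,25) fires=1 [18,27) fires=2 [20,29) fires=2 [22,31) fires=2 [24,33) fires=2 [26,35) fires=1
i=12 t=32 v=4: DROP (t<38-4); WM=38
i=13 t=40 v=3: → [40,49),[38,47),[36,45),[34,43),[32,41); WM=39
i=14 t=42 v=6: → [42,51),[40,49),[38,47),[36,45),[34,43); WM=39
i=15 t=38 v=8: → [38,47),[36,45),[34,43),[32,41),[30,39); WM=41; [30,39) fires=1 [32,41) fires=2
i=16 t=39 v=2: → [38,47),[36,45),[34,43),[32,41); WM=41
i=17 t=28 v=1: DROP (t<41-4); WM=41
i=18 t=43 v=8: → [42,51),[40,49),[38,47),[36,45); WM=41
i=19 t=45 v=2: → [44,53),[42,51),[40,49),[38,47); WM=44; [34,43) fires=4
i=20 t=52 v=2: → [52,61),[50,59),[48,57),[46,55),[44,53); WM=44
i=21 t=53 v=8: → [52,61),[50,59),[48,57),[46,55); WM=52; [36,45) fires=4 [38,47) fires=4 [40,49) fires=4 [42,51) fires=3
i=22 t=45 v=1: DROP (t<52-4); WM=52

[0,9)=3 [2,11)=4 [4,13)=4 [6,15)=3 [8,17)=3 [10,19)=3 [12,21)=3 [14,23)=1 [16,25)=1 [18,27)=2 [20,29)=2 [22,31)=2 [24,33)=2 [26,35)=1 [30,39)=1 [32,41)=3 [34,43)=4 [36,45)=4 [38,47)=4 [40,49)=4 [42,51)=3 [44,53)=1 [46,55)=2 [48,57)=2 [50,59)=2 [52,61)=2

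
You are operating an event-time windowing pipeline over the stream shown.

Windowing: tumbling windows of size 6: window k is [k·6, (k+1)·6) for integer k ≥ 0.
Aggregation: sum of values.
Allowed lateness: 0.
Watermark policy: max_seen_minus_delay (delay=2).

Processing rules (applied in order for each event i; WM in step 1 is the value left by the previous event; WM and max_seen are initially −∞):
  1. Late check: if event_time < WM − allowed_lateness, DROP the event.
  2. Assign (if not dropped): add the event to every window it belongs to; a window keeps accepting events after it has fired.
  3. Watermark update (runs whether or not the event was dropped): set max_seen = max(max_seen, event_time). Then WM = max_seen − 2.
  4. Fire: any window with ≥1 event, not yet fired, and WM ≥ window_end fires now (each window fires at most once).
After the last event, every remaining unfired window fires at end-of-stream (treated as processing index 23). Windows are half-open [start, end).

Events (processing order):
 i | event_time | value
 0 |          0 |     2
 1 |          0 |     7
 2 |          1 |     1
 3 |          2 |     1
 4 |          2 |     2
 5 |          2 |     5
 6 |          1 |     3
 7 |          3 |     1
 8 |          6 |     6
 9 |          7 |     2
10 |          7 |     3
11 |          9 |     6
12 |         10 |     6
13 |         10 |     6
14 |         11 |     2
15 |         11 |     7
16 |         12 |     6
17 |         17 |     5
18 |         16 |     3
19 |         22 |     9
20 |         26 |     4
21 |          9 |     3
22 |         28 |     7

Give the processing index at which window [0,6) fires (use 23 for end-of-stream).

11

i=0 t=0 v=2: → [0,6); WM=-2
i=1 t=0 v=7: → [0,6); WM=-2
i=2 t=1 v=1: → [0,6); WM=-1
i=3 t=2 v=1: → [0,6); WM=0
i=4 t=2 v=2: → [0,6); WM=0
i=5 t=2 v=5: → [0,6); WM=0
i=6 t=1 v=3: → [0,6); WM=0
i=7 t=3 v=1: → [0,6); WM=1
i=8 t=6 v=6: → [6,12); WM=4
i=9 t=7 v=2: → [6,12); WM=5
i=10 t=7 v=3: → [6,12); WM=5
i=11 t=9 v=6: → [6,12); WM=7; [0,6) fires=22
i=12 t=10 v=6: → [6,12); WM=8
i=13 t=10 v=6: → [6,12); WM=8
i=14 t=11 v=2: → [6,12); WM=9
i=15 t=11 v=7: → [6,12); WM=9
i=16 t=12 v=6: → [12,18); WM=10
i=17 t=17 v=5: → [12,18); WM=15; [6,12) fires=38
i=18 t=16 v=3: → [12,18); WM=15
i=19 t=22 v=9: → [18,24); WM=20; [12,18) fires=14
i=20 t=26 v=4: → [24,30); WM=24; [18,24) fires=9
i=21 t=9 v=3: DROP (t<24-0); WM=24
i=22 t=28 v=7: → [24,30); WM=26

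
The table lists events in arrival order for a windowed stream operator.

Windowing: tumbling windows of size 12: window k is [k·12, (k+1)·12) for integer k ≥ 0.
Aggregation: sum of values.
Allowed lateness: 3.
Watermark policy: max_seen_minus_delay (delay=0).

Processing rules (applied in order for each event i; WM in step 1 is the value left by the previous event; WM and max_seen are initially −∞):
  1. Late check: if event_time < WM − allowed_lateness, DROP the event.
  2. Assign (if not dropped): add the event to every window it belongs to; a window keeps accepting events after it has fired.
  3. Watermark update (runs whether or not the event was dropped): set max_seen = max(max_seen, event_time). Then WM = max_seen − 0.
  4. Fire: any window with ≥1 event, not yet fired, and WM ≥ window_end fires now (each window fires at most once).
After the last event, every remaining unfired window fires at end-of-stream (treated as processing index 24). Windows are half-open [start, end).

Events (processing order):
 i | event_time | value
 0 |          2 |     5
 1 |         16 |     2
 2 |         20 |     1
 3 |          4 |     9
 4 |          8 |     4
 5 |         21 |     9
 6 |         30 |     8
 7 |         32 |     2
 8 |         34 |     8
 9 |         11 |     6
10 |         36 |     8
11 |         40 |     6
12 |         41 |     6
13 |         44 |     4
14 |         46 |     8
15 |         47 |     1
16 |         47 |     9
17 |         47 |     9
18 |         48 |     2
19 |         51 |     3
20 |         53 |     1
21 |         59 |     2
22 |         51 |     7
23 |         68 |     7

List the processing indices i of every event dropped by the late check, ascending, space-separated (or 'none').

3 4 9 22

i=0 t=2 v=5: → [0,12); WM=2
i=1 t=16 v=2: → [12,24); WM=16; [0,12) fires=5
i=2 t=20 v=1: → [12,24); WM=20
i=3 t=4 v=9: DROP (t<20-3); WM=20
i=4 t=8 v=4: DROP (t<20-3); WM=20
i=5 t=21 v=9: → [12,24); WM=21
i=6 t=30 v=8: → [24,36); WM=30; [12,24) fires=12
i=7 t=32 v=2: → [24,36); WM=32
i=8 t=34 v=8: → [24,36); WM=34
i=9 t=11 v=6: DROP (t<34-3); WM=34
i=10 t=36 v=8: → [36,48); WM=36; [24,36) fires=18
i=11 t=40 v=6: → [36,48); WM=40
i=12 t=41 v=6: → [36,48); WM=41
i=13 t=44 v=4: → [36,48); WM=44
i=14 t=46 v=8: → [36,48); WM=46
i=15 t=47 v=1: → [36,48); WM=47
i=16 t=47 v=9: → [36,48); WM=47
i=17 t=47 v=9: → [36,48); WM=47
i=18 t=48 v=2: → [48,60); WM=48; [36,48) fires=51
i=19 t=51 v=3: → [48,60); WM=51
i=20 t=53 v=1: → [48,60); WM=53
i=21 t=59 v=2: → [48,60); WM=59
i=22 t=51 v=7: DROP (t<59-3); WM=59
i=23 t=68 v=7: → [60,72); WM=68; [48,60) fires=8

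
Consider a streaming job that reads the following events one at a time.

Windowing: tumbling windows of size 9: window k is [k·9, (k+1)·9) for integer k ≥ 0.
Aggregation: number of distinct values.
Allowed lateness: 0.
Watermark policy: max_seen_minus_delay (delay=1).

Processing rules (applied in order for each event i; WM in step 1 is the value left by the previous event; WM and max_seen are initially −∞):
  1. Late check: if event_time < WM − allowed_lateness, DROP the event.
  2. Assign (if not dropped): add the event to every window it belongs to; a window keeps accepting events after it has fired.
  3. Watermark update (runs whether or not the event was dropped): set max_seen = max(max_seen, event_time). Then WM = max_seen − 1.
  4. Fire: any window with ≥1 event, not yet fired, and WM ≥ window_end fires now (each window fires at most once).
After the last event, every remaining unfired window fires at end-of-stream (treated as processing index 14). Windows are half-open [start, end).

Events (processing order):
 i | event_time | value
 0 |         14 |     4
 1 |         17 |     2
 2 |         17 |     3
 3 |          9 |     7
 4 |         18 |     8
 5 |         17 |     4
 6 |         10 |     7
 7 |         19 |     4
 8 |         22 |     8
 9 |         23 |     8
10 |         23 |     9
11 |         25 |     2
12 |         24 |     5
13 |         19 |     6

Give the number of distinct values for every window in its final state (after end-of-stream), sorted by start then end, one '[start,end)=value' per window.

i=0 t=14 v=4: → [9,18); WM=13
i=1 t=17 v=2: → [9,18); WM=16
i=2 t=17 v=3: → [9,18); WM=16
i=3 t=9 v=7: DROP (t<16-0); WM=16
i=4 t=18 v=8: → [18,27); WM=17
i=5 t=17 v=4: → [9,18); WM=17
i=6 t=10 v=7: DROP (t<17-0); WM=17
i=7 t=19 v=4: → [18,27); WM=18; [9,18) fires=3
i=8 t=22 v=8: → [18,27); WM=21
i=9 t=23 v=8: → [18,27); WM=22
i=10 t=23 v=9: → [18,27); WM=22
i=11 t=25 v=2: → [18,27); WM=24
i=12 t=24 v=5: → [18,27); WM=24
i=13 t=19 v=6: DROP (t<24-0); WM=24

[9,18)=3 [18,27)=5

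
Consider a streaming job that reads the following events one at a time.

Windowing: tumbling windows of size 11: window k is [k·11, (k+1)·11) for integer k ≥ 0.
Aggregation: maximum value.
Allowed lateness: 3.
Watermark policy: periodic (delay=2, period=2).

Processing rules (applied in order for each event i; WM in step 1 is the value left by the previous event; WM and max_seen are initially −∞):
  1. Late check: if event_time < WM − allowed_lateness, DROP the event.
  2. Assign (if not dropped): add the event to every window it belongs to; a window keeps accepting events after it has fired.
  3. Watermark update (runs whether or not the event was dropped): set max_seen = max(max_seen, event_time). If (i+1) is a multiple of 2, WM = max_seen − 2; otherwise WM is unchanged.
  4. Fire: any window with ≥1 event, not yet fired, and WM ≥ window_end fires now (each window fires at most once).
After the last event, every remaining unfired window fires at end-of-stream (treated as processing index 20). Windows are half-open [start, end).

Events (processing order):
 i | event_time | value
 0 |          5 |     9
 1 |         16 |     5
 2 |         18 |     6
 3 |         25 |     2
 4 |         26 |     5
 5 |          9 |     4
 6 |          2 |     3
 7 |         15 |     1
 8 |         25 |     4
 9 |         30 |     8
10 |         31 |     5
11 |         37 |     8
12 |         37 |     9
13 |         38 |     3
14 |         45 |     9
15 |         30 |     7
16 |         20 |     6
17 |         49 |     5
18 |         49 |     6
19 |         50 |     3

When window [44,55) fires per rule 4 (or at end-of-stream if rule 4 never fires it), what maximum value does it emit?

9

i=0 t=5 v=9: → [0,11); WM=−∞
i=1 t=16 v=5: → [11,22); WM=14; [0,11) fires=9
i=2 t=18 v=6: → [11,22); WM=14
i=3 t=25 v=2: → [22,33); WM=23; [11,22) fires=6
i=4 t=26 v=5: → [22,33); WM=23
i=5 t=9 v=4: DROP (t<23-3); WM=24
i=6 t=2 v=3: DROP (t<24-3); WM=24
i=7 t=15 v=1: DROP (t<24-3); WM=24
i=8 t=25 v=4: → [22,33); WM=24
i=9 t=30 v=8: → [22,33); WM=28
i=10 t=31 v=5: → [22,33); WM=28
i=11 t=37 v=8: → [33,44); WM=35; [22,33) fires=8
i=12 t=37 v=9: → [33,44); WM=35
i=13 t=38 v=3: → [33,44); WM=36
i=14 t=45 v=9: → [44,55); WM=36
i=15 t=30 v=7: DROP (t<36-3); WM=43
i=16 t=20 v=6: DROP (t<43-3); WM=43
i=17 t=49 v=5: → [44,55); WM=47; [33,44) fires=9
i=18 t=49 v=6: → [44,55); WM=47
i=19 t=50 v=3: → [44,55); WM=48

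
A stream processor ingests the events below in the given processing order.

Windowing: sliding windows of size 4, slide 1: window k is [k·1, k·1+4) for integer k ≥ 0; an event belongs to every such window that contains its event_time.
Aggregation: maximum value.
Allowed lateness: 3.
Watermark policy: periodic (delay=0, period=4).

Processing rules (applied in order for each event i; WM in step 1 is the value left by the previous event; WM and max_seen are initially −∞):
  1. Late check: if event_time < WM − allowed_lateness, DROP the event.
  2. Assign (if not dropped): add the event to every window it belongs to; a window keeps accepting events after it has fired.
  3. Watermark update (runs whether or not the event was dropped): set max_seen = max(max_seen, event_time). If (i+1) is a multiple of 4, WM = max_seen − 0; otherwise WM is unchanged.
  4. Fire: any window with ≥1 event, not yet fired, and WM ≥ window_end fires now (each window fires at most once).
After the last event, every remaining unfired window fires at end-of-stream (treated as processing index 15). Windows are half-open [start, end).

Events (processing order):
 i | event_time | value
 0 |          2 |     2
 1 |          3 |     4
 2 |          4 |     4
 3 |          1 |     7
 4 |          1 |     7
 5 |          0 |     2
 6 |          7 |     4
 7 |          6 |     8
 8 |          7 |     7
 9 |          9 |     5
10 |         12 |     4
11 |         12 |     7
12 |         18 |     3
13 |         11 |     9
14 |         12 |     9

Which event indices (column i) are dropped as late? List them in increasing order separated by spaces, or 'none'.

i=0 t=2 v=2: → [2,6),[1,5),[0,4); WM=−∞
i=1 t=3 v=4: → [3,7),[2,6),[1,5),[0,4); WM=−∞
i=2 t=4 v=4: → [4,8),[3,7),[2,6),[1,5); WM=−∞
i=3 t=1 v=7: → [1,5),[0,4); WM=4; [0,4) fires=7
i=4 t=1 v=7: → [1,5),[0,4); WM=4
i=5 t=0 v=2: DROP (t<4-3); WM=4
i=6 t=7 v=4: → [7,11),[6,10),[5,9),[4,8); WM=4
i=7 t=6 v=8: → [6,10),[5,9),[4,8),[3,7); WM=7; [1,5) fires=7 [2,6) fires=4 [3,7) fires=8
i=8 t=7 v=7: → [7,11),[6,10),[5,9),[4,8); WM=7
i=9 t=9 v=5: → [9,13),[8,12),[7,11),[6,10); WM=7
i=10 t=12 v=4: → [12,16),[11,15),[10,14),[9,13); WM=7
i=11 t=12 v=7: → [12,16),[11,15),[10,14),[9,13); WM=12; [4,8) fires=8 [5,9) fires=8 [6,10) fires=8 [7,11) fires=7 [8,12) fires=5
i=12 t=18 v=3: → [18,22),[17,21),[16,20),[15,19); WM=12
i=13 t=11 v=9: → [11,15),[10,14),[9,13),[8,12); WM=12
i=14 t=12 v=9: → [12,16),[11,15),[10,14),[9,13); WM=12

5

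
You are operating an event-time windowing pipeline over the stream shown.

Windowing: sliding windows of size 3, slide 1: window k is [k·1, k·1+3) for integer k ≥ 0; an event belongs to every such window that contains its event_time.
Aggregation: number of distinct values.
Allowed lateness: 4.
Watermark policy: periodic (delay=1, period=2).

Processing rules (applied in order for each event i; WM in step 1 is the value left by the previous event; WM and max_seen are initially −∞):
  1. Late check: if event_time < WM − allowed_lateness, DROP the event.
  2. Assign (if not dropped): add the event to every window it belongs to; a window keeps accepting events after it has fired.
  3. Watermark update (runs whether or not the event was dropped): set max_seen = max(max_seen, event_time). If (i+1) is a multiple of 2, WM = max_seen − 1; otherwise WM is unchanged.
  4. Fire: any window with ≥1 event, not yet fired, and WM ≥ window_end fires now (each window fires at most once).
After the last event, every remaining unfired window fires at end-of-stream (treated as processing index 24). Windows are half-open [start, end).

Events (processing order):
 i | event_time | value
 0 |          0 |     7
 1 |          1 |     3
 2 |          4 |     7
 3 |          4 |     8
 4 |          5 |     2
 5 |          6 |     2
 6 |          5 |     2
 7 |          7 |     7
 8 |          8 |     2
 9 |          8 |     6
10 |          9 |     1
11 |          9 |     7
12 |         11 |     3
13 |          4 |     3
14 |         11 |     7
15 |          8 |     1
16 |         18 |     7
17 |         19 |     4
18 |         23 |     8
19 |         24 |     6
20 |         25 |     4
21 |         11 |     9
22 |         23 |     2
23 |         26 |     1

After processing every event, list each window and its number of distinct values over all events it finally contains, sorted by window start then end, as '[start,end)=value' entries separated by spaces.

[0,3)=2 [1,4)=1 [2,5)=3 [3,6)=4 [4,7)=4 [5,8)=2 [6,9)=4 [7,10)=4 [8,11)=4 [9,12)=3 [10,13)=2 [11,14)=2 [16,19)=1 [17,20)=2 [18,21)=2 [19,22)=1 [21,24)=2 [22,25)=3 [23,26)=4 [24,27)=3 [25,28)=2 [26,29)=1

i=0 t=0 v=7: → [0,3); WM=−∞
i=1 t=1 v=3: → [1,4),[0,3); WM=0
i=2 t=4 v=7: → [4,7),[3,6),[2,5); WM=0
i=3 t=4 v=8: → [4,7),[3,6),[2,5); WM=3; [0,3) fires=2
i=4 t=5 v=2: → [5,8),[4,7),[3,6); WM=3
i=5 t=6 v=2: → [6,9),[5,8),[4,7); WM=5; [1,4) fires=1 [2,5) fires=2
i=6 t=5 v=2: → [5,8),[4,7),[3,6); WM=5
i=7 t=7 v=7: → [7,10),[6,9),[5,8); WM=6; [3,6) fires=3
i=8 t=8 v=2: → [8,11),[7,10),[6,9); WM=6
i=9 t=8 v=6: → [8,11),[7,10),[6,9); WM=7; [4,7) fires=3
i=10 t=9 v=1: → [9,12),[8,11),[7,10); WM=7
i=11 t=9 v=7: → [9,12),[8,11),[7,10); WM=8; [5,8) fires=2
i=12 t=11 v=3: → [11,14),[10,13),[9,12); WM=8
i=13 t=4 v=3: → [4,7),[3,6),[2,5); WM=10; [6,9) fires=3 [7,10) fires=4
i=14 t=11 v=7: → [11,14),[10,13),[9,12); WM=10
i=15 t=8 v=1: → [8,11),[7,10),[6,9); WM=10
i=16 t=18 v=7: → [18,21),[17,20),[16,19); WM=10
i=17 t=19 v=4: → [19,22),[18,21),[17,20); WM=18; [8,11) fires=4 [9,12) fires=3 [10,13) fires=2 [11,14) fires=2
i=18 t=23 v=8: → [23,26),[22,25),[21,24); WM=18
i=19 t=24 v=6: → [24,27),[23,26),[22,25); WM=23; [16,19) fires=1 [17,20) fires=2 [18,21) fires=2 [19,22) fires=1
i=20 t=25 v=4: → [25,28),[24,27),[23,26); WM=23
i=21 t=11 v=9: DROP (t<23-4); WM=24; [21,24) fires=1
i=22 t=23 v=2: → [23,26),[22,25),[21,24); WM=24
i=23 t=26 v=1: → [26,29),[25,28),[24,27); WM=25; [22,25) fires=3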